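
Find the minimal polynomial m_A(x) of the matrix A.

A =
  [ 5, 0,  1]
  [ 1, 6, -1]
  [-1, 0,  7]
x^2 - 12*x + 36

The characteristic polynomial is χ_A(x) = (x - 6)^3, so the eigenvalues are known. The minimal polynomial is
  m_A(x) = Π_λ (x − λ)^{k_λ}
where k_λ is the size of the *largest* Jordan block for λ (equivalently, the smallest k with (A − λI)^k v = 0 for every generalised eigenvector v of λ).

  λ = 6: largest Jordan block has size 2, contributing (x − 6)^2

So m_A(x) = (x - 6)^2 = x^2 - 12*x + 36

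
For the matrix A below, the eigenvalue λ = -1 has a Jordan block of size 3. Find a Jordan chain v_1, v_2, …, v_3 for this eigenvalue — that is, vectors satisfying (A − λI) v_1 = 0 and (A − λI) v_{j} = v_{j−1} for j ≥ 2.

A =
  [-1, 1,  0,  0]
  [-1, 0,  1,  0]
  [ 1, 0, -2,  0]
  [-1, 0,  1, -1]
A Jordan chain for λ = -1 of length 3:
v_1 = (-1, 0, -1, 1)ᵀ
v_2 = (0, -1, 1, -1)ᵀ
v_3 = (1, 0, 0, 0)ᵀ

Let N = A − (-1)·I. We want v_3 with N^3 v_3 = 0 but N^2 v_3 ≠ 0; then v_{j-1} := N · v_j for j = 3, …, 2.

Pick v_3 = (1, 0, 0, 0)ᵀ.
Then v_2 = N · v_3 = (0, -1, 1, -1)ᵀ.
Then v_1 = N · v_2 = (-1, 0, -1, 1)ᵀ.

Sanity check: (A − (-1)·I) v_1 = (0, 0, 0, 0)ᵀ = 0. ✓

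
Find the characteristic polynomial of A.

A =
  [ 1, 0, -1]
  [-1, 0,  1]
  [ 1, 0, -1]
x^3

Expanding det(x·I − A) (e.g. by cofactor expansion or by noting that A is similar to its Jordan form J, which has the same characteristic polynomial as A) gives
  χ_A(x) = x^3
which factors as x^3. The eigenvalues (with algebraic multiplicities) are λ = 0 with multiplicity 3.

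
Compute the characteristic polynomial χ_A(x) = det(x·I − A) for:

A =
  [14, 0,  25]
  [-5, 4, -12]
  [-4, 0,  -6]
x^3 - 12*x^2 + 48*x - 64

Expanding det(x·I − A) (e.g. by cofactor expansion or by noting that A is similar to its Jordan form J, which has the same characteristic polynomial as A) gives
  χ_A(x) = x^3 - 12*x^2 + 48*x - 64
which factors as (x - 4)^3. The eigenvalues (with algebraic multiplicities) are λ = 4 with multiplicity 3.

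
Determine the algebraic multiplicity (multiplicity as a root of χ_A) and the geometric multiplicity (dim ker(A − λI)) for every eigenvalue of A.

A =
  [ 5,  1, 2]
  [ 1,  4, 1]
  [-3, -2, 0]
λ = 3: alg = 3, geom = 1

Step 1 — factor the characteristic polynomial to read off the algebraic multiplicities:
  χ_A(x) = (x - 3)^3

Step 2 — compute geometric multiplicities via the rank-nullity identity g(λ) = n − rank(A − λI):
  rank(A − (3)·I) = 2, so dim ker(A − (3)·I) = n − 2 = 1

Summary:
  λ = 3: algebraic multiplicity = 3, geometric multiplicity = 1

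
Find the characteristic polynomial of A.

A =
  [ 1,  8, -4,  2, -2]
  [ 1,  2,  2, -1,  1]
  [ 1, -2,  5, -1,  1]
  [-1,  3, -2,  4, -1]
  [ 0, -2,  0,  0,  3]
x^5 - 15*x^4 + 90*x^3 - 270*x^2 + 405*x - 243

Expanding det(x·I − A) (e.g. by cofactor expansion or by noting that A is similar to its Jordan form J, which has the same characteristic polynomial as A) gives
  χ_A(x) = x^5 - 15*x^4 + 90*x^3 - 270*x^2 + 405*x - 243
which factors as (x - 3)^5. The eigenvalues (with algebraic multiplicities) are λ = 3 with multiplicity 5.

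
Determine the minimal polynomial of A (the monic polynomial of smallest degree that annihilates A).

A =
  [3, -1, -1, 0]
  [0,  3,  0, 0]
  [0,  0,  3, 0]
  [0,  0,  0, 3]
x^2 - 6*x + 9

The characteristic polynomial is χ_A(x) = (x - 3)^4, so the eigenvalues are known. The minimal polynomial is
  m_A(x) = Π_λ (x − λ)^{k_λ}
where k_λ is the size of the *largest* Jordan block for λ (equivalently, the smallest k with (A − λI)^k v = 0 for every generalised eigenvector v of λ).

  λ = 3: largest Jordan block has size 2, contributing (x − 3)^2

So m_A(x) = (x - 3)^2 = x^2 - 6*x + 9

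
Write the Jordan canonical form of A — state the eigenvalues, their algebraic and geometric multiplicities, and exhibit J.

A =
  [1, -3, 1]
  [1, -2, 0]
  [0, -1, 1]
J_3(0)

The characteristic polynomial is
  det(x·I − A) = x^3

Eigenvalues and multiplicities (the geometric multiplicity of λ is n − rank(A − λI), which equals the number of Jordan blocks for λ):
  λ = 0: algebraic multiplicity = 3, geometric multiplicity = 1

Determining the block sizes for each eigenvalue:
  λ = 0: one block (gm = 1), so the single block has size am = 3 → block sizes [3]

Assembling the blocks gives a Jordan form
J =
  [0, 1, 0]
  [0, 0, 1]
  [0, 0, 0]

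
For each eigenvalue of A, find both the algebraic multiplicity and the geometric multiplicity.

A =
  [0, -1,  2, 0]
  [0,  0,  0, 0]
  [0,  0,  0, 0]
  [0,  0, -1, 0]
λ = 0: alg = 4, geom = 2

Step 1 — factor the characteristic polynomial to read off the algebraic multiplicities:
  χ_A(x) = x^4

Step 2 — compute geometric multiplicities via the rank-nullity identity g(λ) = n − rank(A − λI):
  rank(A − (0)·I) = 2, so dim ker(A − (0)·I) = n − 2 = 2

Summary:
  λ = 0: algebraic multiplicity = 4, geometric multiplicity = 2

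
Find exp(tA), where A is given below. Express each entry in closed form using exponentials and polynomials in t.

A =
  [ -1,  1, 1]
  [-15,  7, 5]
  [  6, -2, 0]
e^{tA} =
  [-3*t*exp(2*t) + exp(2*t), t*exp(2*t), t*exp(2*t)]
  [-15*t*exp(2*t), 5*t*exp(2*t) + exp(2*t), 5*t*exp(2*t)]
  [6*t*exp(2*t), -2*t*exp(2*t), -2*t*exp(2*t) + exp(2*t)]

Strategy: write A = P · J · P⁻¹ where J is a Jordan canonical form, so e^{tA} = P · e^{tJ} · P⁻¹, and e^{tJ} can be computed block-by-block.

A has Jordan form
J =
  [2, 1, 0]
  [0, 2, 0]
  [0, 0, 2]
(up to reordering of blocks).

Per-block formulas:
  For a 2×2 Jordan block J_2(2): exp(t · J_2(2)) = e^(2t)·(I + t·N), where N is the 2×2 nilpotent shift.
  For a 1×1 block at λ = 2: exp(t · [2]) = [e^(2t)].

After assembling e^{tJ} and conjugating by P, we get:

e^{tA} =
  [-3*t*exp(2*t) + exp(2*t), t*exp(2*t), t*exp(2*t)]
  [-15*t*exp(2*t), 5*t*exp(2*t) + exp(2*t), 5*t*exp(2*t)]
  [6*t*exp(2*t), -2*t*exp(2*t), -2*t*exp(2*t) + exp(2*t)]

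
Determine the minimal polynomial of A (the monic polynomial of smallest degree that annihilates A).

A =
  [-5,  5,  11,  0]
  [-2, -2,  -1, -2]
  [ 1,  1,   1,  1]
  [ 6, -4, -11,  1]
x^4 + 5*x^3

The characteristic polynomial is χ_A(x) = x^3*(x + 5), so the eigenvalues are known. The minimal polynomial is
  m_A(x) = Π_λ (x − λ)^{k_λ}
where k_λ is the size of the *largest* Jordan block for λ (equivalently, the smallest k with (A − λI)^k v = 0 for every generalised eigenvector v of λ).

  λ = -5: largest Jordan block has size 1, contributing (x + 5)
  λ = 0: largest Jordan block has size 3, contributing (x − 0)^3

So m_A(x) = x^3*(x + 5) = x^4 + 5*x^3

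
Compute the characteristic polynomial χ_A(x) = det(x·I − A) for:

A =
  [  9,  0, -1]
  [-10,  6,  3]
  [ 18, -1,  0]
x^3 - 15*x^2 + 75*x - 125

Expanding det(x·I − A) (e.g. by cofactor expansion or by noting that A is similar to its Jordan form J, which has the same characteristic polynomial as A) gives
  χ_A(x) = x^3 - 15*x^2 + 75*x - 125
which factors as (x - 5)^3. The eigenvalues (with algebraic multiplicities) are λ = 5 with multiplicity 3.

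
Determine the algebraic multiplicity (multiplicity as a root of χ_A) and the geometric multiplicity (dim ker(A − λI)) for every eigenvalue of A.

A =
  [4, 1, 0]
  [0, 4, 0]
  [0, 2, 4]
λ = 4: alg = 3, geom = 2

Step 1 — factor the characteristic polynomial to read off the algebraic multiplicities:
  χ_A(x) = (x - 4)^3

Step 2 — compute geometric multiplicities via the rank-nullity identity g(λ) = n − rank(A − λI):
  rank(A − (4)·I) = 1, so dim ker(A − (4)·I) = n − 1 = 2

Summary:
  λ = 4: algebraic multiplicity = 3, geometric multiplicity = 2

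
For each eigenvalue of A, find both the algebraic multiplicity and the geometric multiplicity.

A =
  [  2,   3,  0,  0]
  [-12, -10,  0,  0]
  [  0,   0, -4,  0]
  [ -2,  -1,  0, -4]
λ = -4: alg = 4, geom = 3

Step 1 — factor the characteristic polynomial to read off the algebraic multiplicities:
  χ_A(x) = (x + 4)^4

Step 2 — compute geometric multiplicities via the rank-nullity identity g(λ) = n − rank(A − λI):
  rank(A − (-4)·I) = 1, so dim ker(A − (-4)·I) = n − 1 = 3

Summary:
  λ = -4: algebraic multiplicity = 4, geometric multiplicity = 3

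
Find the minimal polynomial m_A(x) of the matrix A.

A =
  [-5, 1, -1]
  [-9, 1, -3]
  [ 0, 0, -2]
x^2 + 4*x + 4

The characteristic polynomial is χ_A(x) = (x + 2)^3, so the eigenvalues are known. The minimal polynomial is
  m_A(x) = Π_λ (x − λ)^{k_λ}
where k_λ is the size of the *largest* Jordan block for λ (equivalently, the smallest k with (A − λI)^k v = 0 for every generalised eigenvector v of λ).

  λ = -2: largest Jordan block has size 2, contributing (x + 2)^2

So m_A(x) = (x + 2)^2 = x^2 + 4*x + 4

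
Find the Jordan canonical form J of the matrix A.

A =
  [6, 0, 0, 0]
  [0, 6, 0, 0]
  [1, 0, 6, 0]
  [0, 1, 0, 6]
J_2(6) ⊕ J_2(6)

The characteristic polynomial is
  det(x·I − A) = x^4 - 24*x^3 + 216*x^2 - 864*x + 1296 = (x - 6)^4

Eigenvalues and multiplicities (the geometric multiplicity of λ is n − rank(A − λI), which equals the number of Jordan blocks for λ):
  λ = 6: algebraic multiplicity = 4, geometric multiplicity = 2

Determining the block sizes for each eigenvalue:
  λ = 6: with am = 4 and gm = 2, the partition is not yet determined (e.g. several partitions of 4 into 2 parts exist). Let N = A − (6)·I. Computing rank(N^1) = 2, rank(N^2) = 0; the number of blocks of size ≥ j is rank(N^{j−1}) − rank(N^j), giving [2, 2]. So we have 2 block(s) of size 2 → block sizes [2, 2]

Assembling the blocks gives a Jordan form
J =
  [6, 1, 0, 0]
  [0, 6, 0, 0]
  [0, 0, 6, 1]
  [0, 0, 0, 6]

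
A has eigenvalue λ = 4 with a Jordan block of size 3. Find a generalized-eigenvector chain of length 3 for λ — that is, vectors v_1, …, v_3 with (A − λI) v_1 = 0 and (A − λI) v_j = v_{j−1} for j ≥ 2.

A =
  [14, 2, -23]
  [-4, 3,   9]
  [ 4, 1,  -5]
A Jordan chain for λ = 4 of length 3:
v_1 = (-5, 2, -2)ᵀ
v_2 = (2, -1, 1)ᵀ
v_3 = (0, 1, 0)ᵀ

Let N = A − (4)·I. We want v_3 with N^3 v_3 = 0 but N^2 v_3 ≠ 0; then v_{j-1} := N · v_j for j = 3, …, 2.

Pick v_3 = (0, 1, 0)ᵀ.
Then v_2 = N · v_3 = (2, -1, 1)ᵀ.
Then v_1 = N · v_2 = (-5, 2, -2)ᵀ.

Sanity check: (A − (4)·I) v_1 = (0, 0, 0)ᵀ = 0. ✓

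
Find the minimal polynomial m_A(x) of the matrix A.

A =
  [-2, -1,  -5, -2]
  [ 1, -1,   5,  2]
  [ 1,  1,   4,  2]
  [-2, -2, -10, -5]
x^3 + 3*x^2 + 3*x + 1

The characteristic polynomial is χ_A(x) = (x + 1)^4, so the eigenvalues are known. The minimal polynomial is
  m_A(x) = Π_λ (x − λ)^{k_λ}
where k_λ is the size of the *largest* Jordan block for λ (equivalently, the smallest k with (A − λI)^k v = 0 for every generalised eigenvector v of λ).

  λ = -1: largest Jordan block has size 3, contributing (x + 1)^3

So m_A(x) = (x + 1)^3 = x^3 + 3*x^2 + 3*x + 1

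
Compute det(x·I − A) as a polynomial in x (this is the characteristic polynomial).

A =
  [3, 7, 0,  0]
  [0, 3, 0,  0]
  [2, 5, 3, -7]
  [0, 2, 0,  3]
x^4 - 12*x^3 + 54*x^2 - 108*x + 81

Expanding det(x·I − A) (e.g. by cofactor expansion or by noting that A is similar to its Jordan form J, which has the same characteristic polynomial as A) gives
  χ_A(x) = x^4 - 12*x^3 + 54*x^2 - 108*x + 81
which factors as (x - 3)^4. The eigenvalues (with algebraic multiplicities) are λ = 3 with multiplicity 4.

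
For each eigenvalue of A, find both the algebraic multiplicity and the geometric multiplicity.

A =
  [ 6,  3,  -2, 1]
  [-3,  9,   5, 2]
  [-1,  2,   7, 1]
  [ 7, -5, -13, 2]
λ = 6: alg = 4, geom = 2

Step 1 — factor the characteristic polynomial to read off the algebraic multiplicities:
  χ_A(x) = (x - 6)^4

Step 2 — compute geometric multiplicities via the rank-nullity identity g(λ) = n − rank(A − λI):
  rank(A − (6)·I) = 2, so dim ker(A − (6)·I) = n − 2 = 2

Summary:
  λ = 6: algebraic multiplicity = 4, geometric multiplicity = 2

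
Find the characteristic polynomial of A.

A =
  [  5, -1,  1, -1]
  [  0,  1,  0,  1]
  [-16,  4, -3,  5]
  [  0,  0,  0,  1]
x^4 - 4*x^3 + 6*x^2 - 4*x + 1

Expanding det(x·I − A) (e.g. by cofactor expansion or by noting that A is similar to its Jordan form J, which has the same characteristic polynomial as A) gives
  χ_A(x) = x^4 - 4*x^3 + 6*x^2 - 4*x + 1
which factors as (x - 1)^4. The eigenvalues (with algebraic multiplicities) are λ = 1 with multiplicity 4.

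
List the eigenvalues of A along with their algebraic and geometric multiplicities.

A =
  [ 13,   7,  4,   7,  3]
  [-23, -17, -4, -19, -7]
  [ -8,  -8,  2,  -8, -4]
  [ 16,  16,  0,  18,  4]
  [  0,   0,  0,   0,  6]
λ = 2: alg = 2, geom = 2; λ = 6: alg = 3, geom = 2

Step 1 — factor the characteristic polynomial to read off the algebraic multiplicities:
  χ_A(x) = (x - 6)^3*(x - 2)^2

Step 2 — compute geometric multiplicities via the rank-nullity identity g(λ) = n − rank(A − λI):
  rank(A − (2)·I) = 3, so dim ker(A − (2)·I) = n − 3 = 2
  rank(A − (6)·I) = 3, so dim ker(A − (6)·I) = n − 3 = 2

Summary:
  λ = 2: algebraic multiplicity = 2, geometric multiplicity = 2
  λ = 6: algebraic multiplicity = 3, geometric multiplicity = 2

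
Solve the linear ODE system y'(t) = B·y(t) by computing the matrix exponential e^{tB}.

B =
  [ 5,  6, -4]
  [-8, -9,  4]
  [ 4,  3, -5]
e^{tB} =
  [8*t*exp(-3*t) + exp(-3*t), 6*t*exp(-3*t), -4*t*exp(-3*t)]
  [-8*t*exp(-3*t), -6*t*exp(-3*t) + exp(-3*t), 4*t*exp(-3*t)]
  [4*t*exp(-3*t), 3*t*exp(-3*t), -2*t*exp(-3*t) + exp(-3*t)]

Strategy: write B = P · J · P⁻¹ where J is a Jordan canonical form, so e^{tB} = P · e^{tJ} · P⁻¹, and e^{tJ} can be computed block-by-block.

B has Jordan form
J =
  [-3,  1,  0]
  [ 0, -3,  0]
  [ 0,  0, -3]
(up to reordering of blocks).

Per-block formulas:
  For a 2×2 Jordan block J_2(-3): exp(t · J_2(-3)) = e^(-3t)·(I + t·N), where N is the 2×2 nilpotent shift.
  For a 1×1 block at λ = -3: exp(t · [-3]) = [e^(-3t)].

After assembling e^{tJ} and conjugating by P, we get:

e^{tB} =
  [8*t*exp(-3*t) + exp(-3*t), 6*t*exp(-3*t), -4*t*exp(-3*t)]
  [-8*t*exp(-3*t), -6*t*exp(-3*t) + exp(-3*t), 4*t*exp(-3*t)]
  [4*t*exp(-3*t), 3*t*exp(-3*t), -2*t*exp(-3*t) + exp(-3*t)]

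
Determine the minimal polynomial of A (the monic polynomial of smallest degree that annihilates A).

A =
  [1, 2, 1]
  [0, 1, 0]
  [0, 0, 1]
x^2 - 2*x + 1

The characteristic polynomial is χ_A(x) = (x - 1)^3, so the eigenvalues are known. The minimal polynomial is
  m_A(x) = Π_λ (x − λ)^{k_λ}
where k_λ is the size of the *largest* Jordan block for λ (equivalently, the smallest k with (A − λI)^k v = 0 for every generalised eigenvector v of λ).

  λ = 1: largest Jordan block has size 2, contributing (x − 1)^2

So m_A(x) = (x - 1)^2 = x^2 - 2*x + 1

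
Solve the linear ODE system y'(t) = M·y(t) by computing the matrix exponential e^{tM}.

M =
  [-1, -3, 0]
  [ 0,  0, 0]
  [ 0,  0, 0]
e^{tM} =
  [exp(-t), -3 + 3*exp(-t), 0]
  [0, 1, 0]
  [0, 0, 1]

Strategy: write M = P · J · P⁻¹ where J is a Jordan canonical form, so e^{tM} = P · e^{tJ} · P⁻¹, and e^{tJ} can be computed block-by-block.

M has Jordan form
J =
  [-1, 0, 0]
  [ 0, 0, 0]
  [ 0, 0, 0]
(up to reordering of blocks).

Per-block formulas:
  For a 1×1 block at λ = 0: exp(t · [0]) = [e^(0t)].
  For a 1×1 block at λ = -1: exp(t · [-1]) = [e^(-1t)].

After assembling e^{tJ} and conjugating by P, we get:

e^{tM} =
  [exp(-t), -3 + 3*exp(-t), 0]
  [0, 1, 0]
  [0, 0, 1]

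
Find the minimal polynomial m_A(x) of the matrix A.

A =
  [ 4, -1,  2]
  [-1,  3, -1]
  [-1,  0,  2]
x^3 - 9*x^2 + 27*x - 27

The characteristic polynomial is χ_A(x) = (x - 3)^3, so the eigenvalues are known. The minimal polynomial is
  m_A(x) = Π_λ (x − λ)^{k_λ}
where k_λ is the size of the *largest* Jordan block for λ (equivalently, the smallest k with (A − λI)^k v = 0 for every generalised eigenvector v of λ).

  λ = 3: largest Jordan block has size 3, contributing (x − 3)^3

So m_A(x) = (x - 3)^3 = x^3 - 9*x^2 + 27*x - 27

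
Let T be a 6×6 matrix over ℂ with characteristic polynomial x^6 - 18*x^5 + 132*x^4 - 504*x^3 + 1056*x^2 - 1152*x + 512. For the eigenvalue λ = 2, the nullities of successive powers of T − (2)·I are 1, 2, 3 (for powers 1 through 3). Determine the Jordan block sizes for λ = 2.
Block sizes for λ = 2: [3]

From the dimensions of kernels of powers, the number of Jordan blocks of size at least j is d_j − d_{j−1} where d_j = dim ker(N^j) (with d_0 = 0). Computing the differences gives [1, 1, 1].
The number of blocks of size exactly k is (#blocks of size ≥ k) − (#blocks of size ≥ k + 1), so the partition is: 1 block(s) of size 3.
In nonincreasing order the block sizes are [3].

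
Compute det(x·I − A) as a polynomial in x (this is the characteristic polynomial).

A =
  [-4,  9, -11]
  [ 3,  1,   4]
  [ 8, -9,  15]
x^3 - 12*x^2 + 48*x - 64

Expanding det(x·I − A) (e.g. by cofactor expansion or by noting that A is similar to its Jordan form J, which has the same characteristic polynomial as A) gives
  χ_A(x) = x^3 - 12*x^2 + 48*x - 64
which factors as (x - 4)^3. The eigenvalues (with algebraic multiplicities) are λ = 4 with multiplicity 3.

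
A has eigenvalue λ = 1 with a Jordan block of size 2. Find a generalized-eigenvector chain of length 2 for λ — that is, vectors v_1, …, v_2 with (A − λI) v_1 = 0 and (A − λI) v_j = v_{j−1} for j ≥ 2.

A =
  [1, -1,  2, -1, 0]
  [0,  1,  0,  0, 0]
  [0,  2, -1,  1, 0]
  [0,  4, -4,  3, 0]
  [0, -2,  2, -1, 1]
A Jordan chain for λ = 1 of length 2:
v_1 = (-1, 0, 2, 4, -2)ᵀ
v_2 = (0, 1, 0, 0, 0)ᵀ

Let N = A − (1)·I. We want v_2 with N^2 v_2 = 0 but N^1 v_2 ≠ 0; then v_{j-1} := N · v_j for j = 2, …, 2.

Pick v_2 = (0, 1, 0, 0, 0)ᵀ.
Then v_1 = N · v_2 = (-1, 0, 2, 4, -2)ᵀ.

Sanity check: (A − (1)·I) v_1 = (0, 0, 0, 0, 0)ᵀ = 0. ✓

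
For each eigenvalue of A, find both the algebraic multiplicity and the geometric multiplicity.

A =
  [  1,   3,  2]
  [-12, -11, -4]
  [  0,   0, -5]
λ = -5: alg = 3, geom = 2

Step 1 — factor the characteristic polynomial to read off the algebraic multiplicities:
  χ_A(x) = (x + 5)^3

Step 2 — compute geometric multiplicities via the rank-nullity identity g(λ) = n − rank(A − λI):
  rank(A − (-5)·I) = 1, so dim ker(A − (-5)·I) = n − 1 = 2

Summary:
  λ = -5: algebraic multiplicity = 3, geometric multiplicity = 2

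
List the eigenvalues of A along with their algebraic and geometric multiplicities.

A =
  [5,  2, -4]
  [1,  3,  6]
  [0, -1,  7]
λ = 5: alg = 3, geom = 1

Step 1 — factor the characteristic polynomial to read off the algebraic multiplicities:
  χ_A(x) = (x - 5)^3

Step 2 — compute geometric multiplicities via the rank-nullity identity g(λ) = n − rank(A − λI):
  rank(A − (5)·I) = 2, so dim ker(A − (5)·I) = n − 2 = 1

Summary:
  λ = 5: algebraic multiplicity = 3, geometric multiplicity = 1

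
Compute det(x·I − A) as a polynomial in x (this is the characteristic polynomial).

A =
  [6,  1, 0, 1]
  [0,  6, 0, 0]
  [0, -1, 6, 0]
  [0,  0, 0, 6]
x^4 - 24*x^3 + 216*x^2 - 864*x + 1296

Expanding det(x·I − A) (e.g. by cofactor expansion or by noting that A is similar to its Jordan form J, which has the same characteristic polynomial as A) gives
  χ_A(x) = x^4 - 24*x^3 + 216*x^2 - 864*x + 1296
which factors as (x - 6)^4. The eigenvalues (with algebraic multiplicities) are λ = 6 with multiplicity 4.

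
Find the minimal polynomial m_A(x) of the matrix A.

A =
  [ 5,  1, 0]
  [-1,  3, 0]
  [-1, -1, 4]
x^2 - 8*x + 16

The characteristic polynomial is χ_A(x) = (x - 4)^3, so the eigenvalues are known. The minimal polynomial is
  m_A(x) = Π_λ (x − λ)^{k_λ}
where k_λ is the size of the *largest* Jordan block for λ (equivalently, the smallest k with (A − λI)^k v = 0 for every generalised eigenvector v of λ).

  λ = 4: largest Jordan block has size 2, contributing (x − 4)^2

So m_A(x) = (x - 4)^2 = x^2 - 8*x + 16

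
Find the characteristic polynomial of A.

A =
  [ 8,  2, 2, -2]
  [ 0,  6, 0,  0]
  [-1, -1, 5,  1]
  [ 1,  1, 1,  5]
x^4 - 24*x^3 + 216*x^2 - 864*x + 1296

Expanding det(x·I − A) (e.g. by cofactor expansion or by noting that A is similar to its Jordan form J, which has the same characteristic polynomial as A) gives
  χ_A(x) = x^4 - 24*x^3 + 216*x^2 - 864*x + 1296
which factors as (x - 6)^4. The eigenvalues (with algebraic multiplicities) are λ = 6 with multiplicity 4.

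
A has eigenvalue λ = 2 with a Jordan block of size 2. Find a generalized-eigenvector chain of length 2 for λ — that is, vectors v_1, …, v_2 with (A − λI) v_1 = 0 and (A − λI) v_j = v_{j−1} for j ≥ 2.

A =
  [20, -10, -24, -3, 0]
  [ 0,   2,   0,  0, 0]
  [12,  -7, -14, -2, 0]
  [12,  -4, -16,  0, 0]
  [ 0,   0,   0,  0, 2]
A Jordan chain for λ = 2 of length 2:
v_1 = (18, 0, 12, 12, 0)ᵀ
v_2 = (1, 0, 0, 0, 0)ᵀ

Let N = A − (2)·I. We want v_2 with N^2 v_2 = 0 but N^1 v_2 ≠ 0; then v_{j-1} := N · v_j for j = 2, …, 2.

Pick v_2 = (1, 0, 0, 0, 0)ᵀ.
Then v_1 = N · v_2 = (18, 0, 12, 12, 0)ᵀ.

Sanity check: (A − (2)·I) v_1 = (0, 0, 0, 0, 0)ᵀ = 0. ✓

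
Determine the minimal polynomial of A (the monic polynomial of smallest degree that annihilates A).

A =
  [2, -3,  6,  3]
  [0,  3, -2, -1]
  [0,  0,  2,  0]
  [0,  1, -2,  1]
x^2 - 4*x + 4

The characteristic polynomial is χ_A(x) = (x - 2)^4, so the eigenvalues are known. The minimal polynomial is
  m_A(x) = Π_λ (x − λ)^{k_λ}
where k_λ is the size of the *largest* Jordan block for λ (equivalently, the smallest k with (A − λI)^k v = 0 for every generalised eigenvector v of λ).

  λ = 2: largest Jordan block has size 2, contributing (x − 2)^2

So m_A(x) = (x - 2)^2 = x^2 - 4*x + 4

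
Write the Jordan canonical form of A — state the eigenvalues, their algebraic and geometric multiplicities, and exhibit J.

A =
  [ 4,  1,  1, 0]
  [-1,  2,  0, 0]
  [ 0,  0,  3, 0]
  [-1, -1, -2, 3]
J_3(3) ⊕ J_1(3)

The characteristic polynomial is
  det(x·I − A) = x^4 - 12*x^3 + 54*x^2 - 108*x + 81 = (x - 3)^4

Eigenvalues and multiplicities (the geometric multiplicity of λ is n − rank(A − λI), which equals the number of Jordan blocks for λ):
  λ = 3: algebraic multiplicity = 4, geometric multiplicity = 2

Determining the block sizes for each eigenvalue:
  λ = 3: with am = 4 and gm = 2, the partition is not yet determined (e.g. several partitions of 4 into 2 parts exist). Let N = A − (3)·I. Computing rank(N^1) = 2, rank(N^2) = 1, rank(N^3) = 0; the number of blocks of size ≥ j is rank(N^{j−1}) − rank(N^j), giving [2, 1, 1]. So we have 1 block(s) of size 3, 1 block(s) of size 1 → block sizes [3, 1]

Assembling the blocks gives a Jordan form
J =
  [3, 1, 0, 0]
  [0, 3, 1, 0]
  [0, 0, 3, 0]
  [0, 0, 0, 3]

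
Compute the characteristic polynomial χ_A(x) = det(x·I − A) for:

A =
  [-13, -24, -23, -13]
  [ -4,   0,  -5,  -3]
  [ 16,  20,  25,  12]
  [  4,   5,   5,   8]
x^4 - 20*x^3 + 150*x^2 - 500*x + 625

Expanding det(x·I − A) (e.g. by cofactor expansion or by noting that A is similar to its Jordan form J, which has the same characteristic polynomial as A) gives
  χ_A(x) = x^4 - 20*x^3 + 150*x^2 - 500*x + 625
which factors as (x - 5)^4. The eigenvalues (with algebraic multiplicities) are λ = 5 with multiplicity 4.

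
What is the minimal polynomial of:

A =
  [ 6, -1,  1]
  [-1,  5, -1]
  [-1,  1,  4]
x^3 - 15*x^2 + 75*x - 125

The characteristic polynomial is χ_A(x) = (x - 5)^3, so the eigenvalues are known. The minimal polynomial is
  m_A(x) = Π_λ (x − λ)^{k_λ}
where k_λ is the size of the *largest* Jordan block for λ (equivalently, the smallest k with (A − λI)^k v = 0 for every generalised eigenvector v of λ).

  λ = 5: largest Jordan block has size 3, contributing (x − 5)^3

So m_A(x) = (x - 5)^3 = x^3 - 15*x^2 + 75*x - 125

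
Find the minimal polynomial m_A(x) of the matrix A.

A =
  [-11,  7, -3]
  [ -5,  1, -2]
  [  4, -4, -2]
x^3 + 12*x^2 + 48*x + 64

The characteristic polynomial is χ_A(x) = (x + 4)^3, so the eigenvalues are known. The minimal polynomial is
  m_A(x) = Π_λ (x − λ)^{k_λ}
where k_λ is the size of the *largest* Jordan block for λ (equivalently, the smallest k with (A − λI)^k v = 0 for every generalised eigenvector v of λ).

  λ = -4: largest Jordan block has size 3, contributing (x + 4)^3

So m_A(x) = (x + 4)^3 = x^3 + 12*x^2 + 48*x + 64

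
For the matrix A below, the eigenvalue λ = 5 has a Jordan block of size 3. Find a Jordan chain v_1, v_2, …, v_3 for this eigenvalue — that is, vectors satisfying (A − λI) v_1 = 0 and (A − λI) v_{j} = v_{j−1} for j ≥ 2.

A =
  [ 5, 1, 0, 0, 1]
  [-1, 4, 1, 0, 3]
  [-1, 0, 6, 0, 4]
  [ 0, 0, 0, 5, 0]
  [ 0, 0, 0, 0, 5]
A Jordan chain for λ = 5 of length 3:
v_1 = (-1, 0, -1, 0, 0)ᵀ
v_2 = (0, -1, -1, 0, 0)ᵀ
v_3 = (1, 0, 0, 0, 0)ᵀ

Let N = A − (5)·I. We want v_3 with N^3 v_3 = 0 but N^2 v_3 ≠ 0; then v_{j-1} := N · v_j for j = 3, …, 2.

Pick v_3 = (1, 0, 0, 0, 0)ᵀ.
Then v_2 = N · v_3 = (0, -1, -1, 0, 0)ᵀ.
Then v_1 = N · v_2 = (-1, 0, -1, 0, 0)ᵀ.

Sanity check: (A − (5)·I) v_1 = (0, 0, 0, 0, 0)ᵀ = 0. ✓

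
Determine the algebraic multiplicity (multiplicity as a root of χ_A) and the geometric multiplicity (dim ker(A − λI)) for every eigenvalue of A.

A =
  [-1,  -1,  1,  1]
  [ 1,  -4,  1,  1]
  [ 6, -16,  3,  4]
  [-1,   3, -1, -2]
λ = -1: alg = 4, geom = 2

Step 1 — factor the characteristic polynomial to read off the algebraic multiplicities:
  χ_A(x) = (x + 1)^4

Step 2 — compute geometric multiplicities via the rank-nullity identity g(λ) = n − rank(A − λI):
  rank(A − (-1)·I) = 2, so dim ker(A − (-1)·I) = n − 2 = 2

Summary:
  λ = -1: algebraic multiplicity = 4, geometric multiplicity = 2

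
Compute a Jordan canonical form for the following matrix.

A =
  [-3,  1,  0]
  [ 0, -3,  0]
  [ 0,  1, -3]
J_2(-3) ⊕ J_1(-3)

The characteristic polynomial is
  det(x·I − A) = x^3 + 9*x^2 + 27*x + 27 = (x + 3)^3

Eigenvalues and multiplicities (the geometric multiplicity of λ is n − rank(A − λI), which equals the number of Jordan blocks for λ):
  λ = -3: algebraic multiplicity = 3, geometric multiplicity = 2

Determining the block sizes for each eigenvalue:
  λ = -3: 2 blocks summing to 3 forces exactly one block of size 2 and the rest size 1 → block sizes [2, 1]

Assembling the blocks gives a Jordan form
J =
  [-3,  1,  0]
  [ 0, -3,  0]
  [ 0,  0, -3]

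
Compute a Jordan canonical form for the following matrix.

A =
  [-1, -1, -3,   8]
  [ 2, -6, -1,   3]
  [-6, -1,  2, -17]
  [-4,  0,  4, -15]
J_2(-5) ⊕ J_2(-5)

The characteristic polynomial is
  det(x·I − A) = x^4 + 20*x^3 + 150*x^2 + 500*x + 625 = (x + 5)^4

Eigenvalues and multiplicities (the geometric multiplicity of λ is n − rank(A − λI), which equals the number of Jordan blocks for λ):
  λ = -5: algebraic multiplicity = 4, geometric multiplicity = 2

Determining the block sizes for each eigenvalue:
  λ = -5: with am = 4 and gm = 2, the partition is not yet determined (e.g. several partitions of 4 into 2 parts exist). Let N = A − (-5)·I. Computing rank(N^1) = 2, rank(N^2) = 0; the number of blocks of size ≥ j is rank(N^{j−1}) − rank(N^j), giving [2, 2]. So we have 2 block(s) of size 2 → block sizes [2, 2]

Assembling the blocks gives a Jordan form
J =
  [-5,  1,  0,  0]
  [ 0, -5,  0,  0]
  [ 0,  0, -5,  1]
  [ 0,  0,  0, -5]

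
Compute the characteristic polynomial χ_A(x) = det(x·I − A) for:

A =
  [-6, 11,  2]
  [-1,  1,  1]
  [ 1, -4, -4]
x^3 + 9*x^2 + 27*x + 27

Expanding det(x·I − A) (e.g. by cofactor expansion or by noting that A is similar to its Jordan form J, which has the same characteristic polynomial as A) gives
  χ_A(x) = x^3 + 9*x^2 + 27*x + 27
which factors as (x + 3)^3. The eigenvalues (with algebraic multiplicities) are λ = -3 with multiplicity 3.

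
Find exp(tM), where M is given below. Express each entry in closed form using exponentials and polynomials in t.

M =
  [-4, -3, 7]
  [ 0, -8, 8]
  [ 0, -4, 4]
e^{tM} =
  [exp(-4*t), t*exp(-4*t) - 1 + exp(-4*t), -t*exp(-4*t) + 2 - 2*exp(-4*t)]
  [0, -1 + 2*exp(-4*t), 2 - 2*exp(-4*t)]
  [0, -1 + exp(-4*t), 2 - exp(-4*t)]

Strategy: write M = P · J · P⁻¹ where J is a Jordan canonical form, so e^{tM} = P · e^{tJ} · P⁻¹, and e^{tJ} can be computed block-by-block.

M has Jordan form
J =
  [-4,  1, 0]
  [ 0, -4, 0]
  [ 0,  0, 0]
(up to reordering of blocks).

Per-block formulas:
  For a 1×1 block at λ = 0: exp(t · [0]) = [e^(0t)].
  For a 2×2 Jordan block J_2(-4): exp(t · J_2(-4)) = e^(-4t)·(I + t·N), where N is the 2×2 nilpotent shift.

After assembling e^{tJ} and conjugating by P, we get:

e^{tM} =
  [exp(-4*t), t*exp(-4*t) - 1 + exp(-4*t), -t*exp(-4*t) + 2 - 2*exp(-4*t)]
  [0, -1 + 2*exp(-4*t), 2 - 2*exp(-4*t)]
  [0, -1 + exp(-4*t), 2 - exp(-4*t)]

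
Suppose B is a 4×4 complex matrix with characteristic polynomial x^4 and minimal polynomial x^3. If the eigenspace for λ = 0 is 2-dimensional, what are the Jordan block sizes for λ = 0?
Block sizes for λ = 0: [3, 1]

Step 1 — from the characteristic polynomial, algebraic multiplicity of λ = 0 is 4. From dim ker(B − (0)·I) = 2, there are exactly 2 Jordan blocks for λ = 0.
Step 2 — from the minimal polynomial, the factor (x − 0)^3 tells us the largest block for λ = 0 has size 3.
Step 3 — with total size 4, 2 blocks, and largest block 3, the block sizes (in nonincreasing order) are [3, 1].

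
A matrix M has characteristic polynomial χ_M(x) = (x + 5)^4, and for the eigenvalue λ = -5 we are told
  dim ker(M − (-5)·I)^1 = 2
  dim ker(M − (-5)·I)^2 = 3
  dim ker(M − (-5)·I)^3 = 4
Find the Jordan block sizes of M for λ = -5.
Block sizes for λ = -5: [3, 1]

From the dimensions of kernels of powers, the number of Jordan blocks of size at least j is d_j − d_{j−1} where d_j = dim ker(N^j) (with d_0 = 0). Computing the differences gives [2, 1, 1].
The number of blocks of size exactly k is (#blocks of size ≥ k) − (#blocks of size ≥ k + 1), so the partition is: 1 block(s) of size 1, 1 block(s) of size 3.
In nonincreasing order the block sizes are [3, 1].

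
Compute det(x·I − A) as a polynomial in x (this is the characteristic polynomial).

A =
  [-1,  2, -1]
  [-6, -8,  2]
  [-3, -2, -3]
x^3 + 12*x^2 + 48*x + 64

Expanding det(x·I − A) (e.g. by cofactor expansion or by noting that A is similar to its Jordan form J, which has the same characteristic polynomial as A) gives
  χ_A(x) = x^3 + 12*x^2 + 48*x + 64
which factors as (x + 4)^3. The eigenvalues (with algebraic multiplicities) are λ = -4 with multiplicity 3.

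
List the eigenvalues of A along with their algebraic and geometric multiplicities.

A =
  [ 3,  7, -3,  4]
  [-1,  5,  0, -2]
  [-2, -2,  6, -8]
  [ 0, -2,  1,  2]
λ = 4: alg = 4, geom = 2

Step 1 — factor the characteristic polynomial to read off the algebraic multiplicities:
  χ_A(x) = (x - 4)^4

Step 2 — compute geometric multiplicities via the rank-nullity identity g(λ) = n − rank(A − λI):
  rank(A − (4)·I) = 2, so dim ker(A − (4)·I) = n − 2 = 2

Summary:
  λ = 4: algebraic multiplicity = 4, geometric multiplicity = 2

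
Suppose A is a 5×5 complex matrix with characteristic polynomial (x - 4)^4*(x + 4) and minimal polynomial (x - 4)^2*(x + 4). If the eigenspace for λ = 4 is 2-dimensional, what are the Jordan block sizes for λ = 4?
Block sizes for λ = 4: [2, 2]

Step 1 — from the characteristic polynomial, algebraic multiplicity of λ = 4 is 4. From dim ker(A − (4)·I) = 2, there are exactly 2 Jordan blocks for λ = 4.
Step 2 — from the minimal polynomial, the factor (x − 4)^2 tells us the largest block for λ = 4 has size 2.
Step 3 — with total size 4, 2 blocks, and largest block 2, the block sizes (in nonincreasing order) are [2, 2].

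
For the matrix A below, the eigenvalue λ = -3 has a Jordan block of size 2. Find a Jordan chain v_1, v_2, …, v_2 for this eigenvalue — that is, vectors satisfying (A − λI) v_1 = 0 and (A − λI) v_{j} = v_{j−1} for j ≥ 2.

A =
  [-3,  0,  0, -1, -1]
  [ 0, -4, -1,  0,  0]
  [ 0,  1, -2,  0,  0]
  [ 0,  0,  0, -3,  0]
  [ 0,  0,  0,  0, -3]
A Jordan chain for λ = -3 of length 2:
v_1 = (0, -1, 1, 0, 0)ᵀ
v_2 = (0, 1, 0, 0, 0)ᵀ

Let N = A − (-3)·I. We want v_2 with N^2 v_2 = 0 but N^1 v_2 ≠ 0; then v_{j-1} := N · v_j for j = 2, …, 2.

Pick v_2 = (0, 1, 0, 0, 0)ᵀ.
Then v_1 = N · v_2 = (0, -1, 1, 0, 0)ᵀ.

Sanity check: (A − (-3)·I) v_1 = (0, 0, 0, 0, 0)ᵀ = 0. ✓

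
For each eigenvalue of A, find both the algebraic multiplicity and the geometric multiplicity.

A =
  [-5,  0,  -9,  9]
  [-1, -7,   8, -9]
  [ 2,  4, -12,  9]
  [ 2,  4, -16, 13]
λ = -5: alg = 3, geom = 2; λ = 4: alg = 1, geom = 1

Step 1 — factor the characteristic polynomial to read off the algebraic multiplicities:
  χ_A(x) = (x - 4)*(x + 5)^3

Step 2 — compute geometric multiplicities via the rank-nullity identity g(λ) = n − rank(A − λI):
  rank(A − (-5)·I) = 2, so dim ker(A − (-5)·I) = n − 2 = 2
  rank(A − (4)·I) = 3, so dim ker(A − (4)·I) = n − 3 = 1

Summary:
  λ = -5: algebraic multiplicity = 3, geometric multiplicity = 2
  λ = 4: algebraic multiplicity = 1, geometric multiplicity = 1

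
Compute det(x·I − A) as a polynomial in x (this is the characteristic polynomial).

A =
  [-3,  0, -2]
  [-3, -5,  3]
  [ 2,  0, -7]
x^3 + 15*x^2 + 75*x + 125

Expanding det(x·I − A) (e.g. by cofactor expansion or by noting that A is similar to its Jordan form J, which has the same characteristic polynomial as A) gives
  χ_A(x) = x^3 + 15*x^2 + 75*x + 125
which factors as (x + 5)^3. The eigenvalues (with algebraic multiplicities) are λ = -5 with multiplicity 3.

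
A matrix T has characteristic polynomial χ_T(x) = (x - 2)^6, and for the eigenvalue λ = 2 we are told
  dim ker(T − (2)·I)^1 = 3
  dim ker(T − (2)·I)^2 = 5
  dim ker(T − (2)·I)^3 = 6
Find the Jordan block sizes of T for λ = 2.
Block sizes for λ = 2: [3, 2, 1]

From the dimensions of kernels of powers, the number of Jordan blocks of size at least j is d_j − d_{j−1} where d_j = dim ker(N^j) (with d_0 = 0). Computing the differences gives [3, 2, 1].
The number of blocks of size exactly k is (#blocks of size ≥ k) − (#blocks of size ≥ k + 1), so the partition is: 1 block(s) of size 1, 1 block(s) of size 2, 1 block(s) of size 3.
In nonincreasing order the block sizes are [3, 2, 1].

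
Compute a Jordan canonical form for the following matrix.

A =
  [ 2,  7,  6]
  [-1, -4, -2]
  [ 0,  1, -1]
J_3(-1)

The characteristic polynomial is
  det(x·I − A) = x^3 + 3*x^2 + 3*x + 1 = (x + 1)^3

Eigenvalues and multiplicities (the geometric multiplicity of λ is n − rank(A − λI), which equals the number of Jordan blocks for λ):
  λ = -1: algebraic multiplicity = 3, geometric multiplicity = 1

Determining the block sizes for each eigenvalue:
  λ = -1: one block (gm = 1), so the single block has size am = 3 → block sizes [3]

Assembling the blocks gives a Jordan form
J =
  [-1,  1,  0]
  [ 0, -1,  1]
  [ 0,  0, -1]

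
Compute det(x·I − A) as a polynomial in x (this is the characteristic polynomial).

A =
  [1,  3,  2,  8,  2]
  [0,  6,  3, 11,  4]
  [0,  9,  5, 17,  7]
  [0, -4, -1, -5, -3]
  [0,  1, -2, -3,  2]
x^5 - 9*x^4 + 30*x^3 - 46*x^2 + 33*x - 9

Expanding det(x·I − A) (e.g. by cofactor expansion or by noting that A is similar to its Jordan form J, which has the same characteristic polynomial as A) gives
  χ_A(x) = x^5 - 9*x^4 + 30*x^3 - 46*x^2 + 33*x - 9
which factors as (x - 3)^2*(x - 1)^3. The eigenvalues (with algebraic multiplicities) are λ = 1 with multiplicity 3, λ = 3 with multiplicity 2.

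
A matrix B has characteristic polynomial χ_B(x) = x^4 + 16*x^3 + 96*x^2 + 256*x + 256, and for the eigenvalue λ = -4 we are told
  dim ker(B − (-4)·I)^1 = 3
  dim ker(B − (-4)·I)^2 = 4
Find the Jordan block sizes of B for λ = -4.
Block sizes for λ = -4: [2, 1, 1]

From the dimensions of kernels of powers, the number of Jordan blocks of size at least j is d_j − d_{j−1} where d_j = dim ker(N^j) (with d_0 = 0). Computing the differences gives [3, 1].
The number of blocks of size exactly k is (#blocks of size ≥ k) − (#blocks of size ≥ k + 1), so the partition is: 2 block(s) of size 1, 1 block(s) of size 2.
In nonincreasing order the block sizes are [2, 1, 1].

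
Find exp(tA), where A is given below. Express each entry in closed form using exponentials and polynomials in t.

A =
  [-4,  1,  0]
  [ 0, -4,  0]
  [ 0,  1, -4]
e^{tA} =
  [exp(-4*t), t*exp(-4*t), 0]
  [0, exp(-4*t), 0]
  [0, t*exp(-4*t), exp(-4*t)]

Strategy: write A = P · J · P⁻¹ where J is a Jordan canonical form, so e^{tA} = P · e^{tJ} · P⁻¹, and e^{tJ} can be computed block-by-block.

A has Jordan form
J =
  [-4,  1,  0]
  [ 0, -4,  0]
  [ 0,  0, -4]
(up to reordering of blocks).

Per-block formulas:
  For a 1×1 block at λ = -4: exp(t · [-4]) = [e^(-4t)].
  For a 2×2 Jordan block J_2(-4): exp(t · J_2(-4)) = e^(-4t)·(I + t·N), where N is the 2×2 nilpotent shift.

After assembling e^{tJ} and conjugating by P, we get:

e^{tA} =
  [exp(-4*t), t*exp(-4*t), 0]
  [0, exp(-4*t), 0]
  [0, t*exp(-4*t), exp(-4*t)]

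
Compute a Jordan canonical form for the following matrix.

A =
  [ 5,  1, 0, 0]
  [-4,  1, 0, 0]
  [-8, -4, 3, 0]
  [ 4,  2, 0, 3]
J_2(3) ⊕ J_1(3) ⊕ J_1(3)

The characteristic polynomial is
  det(x·I − A) = x^4 - 12*x^3 + 54*x^2 - 108*x + 81 = (x - 3)^4

Eigenvalues and multiplicities (the geometric multiplicity of λ is n − rank(A − λI), which equals the number of Jordan blocks for λ):
  λ = 3: algebraic multiplicity = 4, geometric multiplicity = 3

Determining the block sizes for each eigenvalue:
  λ = 3: 3 blocks summing to 4 forces exactly one block of size 2 and the rest size 1 → block sizes [2, 1, 1]

Assembling the blocks gives a Jordan form
J =
  [3, 1, 0, 0]
  [0, 3, 0, 0]
  [0, 0, 3, 0]
  [0, 0, 0, 3]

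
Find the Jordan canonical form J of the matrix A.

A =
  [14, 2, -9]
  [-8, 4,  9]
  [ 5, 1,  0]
J_3(6)

The characteristic polynomial is
  det(x·I − A) = x^3 - 18*x^2 + 108*x - 216 = (x - 6)^3

Eigenvalues and multiplicities (the geometric multiplicity of λ is n − rank(A − λI), which equals the number of Jordan blocks for λ):
  λ = 6: algebraic multiplicity = 3, geometric multiplicity = 1

Determining the block sizes for each eigenvalue:
  λ = 6: one block (gm = 1), so the single block has size am = 3 → block sizes [3]

Assembling the blocks gives a Jordan form
J =
  [6, 1, 0]
  [0, 6, 1]
  [0, 0, 6]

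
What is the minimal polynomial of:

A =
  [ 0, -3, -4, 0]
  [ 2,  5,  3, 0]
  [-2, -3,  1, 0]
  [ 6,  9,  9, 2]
x^3 - 6*x^2 + 12*x - 8

The characteristic polynomial is χ_A(x) = (x - 2)^4, so the eigenvalues are known. The minimal polynomial is
  m_A(x) = Π_λ (x − λ)^{k_λ}
where k_λ is the size of the *largest* Jordan block for λ (equivalently, the smallest k with (A − λI)^k v = 0 for every generalised eigenvector v of λ).

  λ = 2: largest Jordan block has size 3, contributing (x − 2)^3

So m_A(x) = (x - 2)^3 = x^3 - 6*x^2 + 12*x - 8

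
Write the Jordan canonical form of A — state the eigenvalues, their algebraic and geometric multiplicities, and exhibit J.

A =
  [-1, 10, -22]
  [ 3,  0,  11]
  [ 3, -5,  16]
J_2(5) ⊕ J_1(5)

The characteristic polynomial is
  det(x·I − A) = x^3 - 15*x^2 + 75*x - 125 = (x - 5)^3

Eigenvalues and multiplicities (the geometric multiplicity of λ is n − rank(A − λI), which equals the number of Jordan blocks for λ):
  λ = 5: algebraic multiplicity = 3, geometric multiplicity = 2

Determining the block sizes for each eigenvalue:
  λ = 5: 2 blocks summing to 3 forces exactly one block of size 2 and the rest size 1 → block sizes [2, 1]

Assembling the blocks gives a Jordan form
J =
  [5, 1, 0]
  [0, 5, 0]
  [0, 0, 5]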